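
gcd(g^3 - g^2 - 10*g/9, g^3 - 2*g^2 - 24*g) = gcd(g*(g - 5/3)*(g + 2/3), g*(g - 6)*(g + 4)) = g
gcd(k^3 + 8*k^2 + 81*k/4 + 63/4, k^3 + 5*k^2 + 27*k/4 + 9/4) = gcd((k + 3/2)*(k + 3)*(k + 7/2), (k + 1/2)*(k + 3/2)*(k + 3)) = k^2 + 9*k/2 + 9/2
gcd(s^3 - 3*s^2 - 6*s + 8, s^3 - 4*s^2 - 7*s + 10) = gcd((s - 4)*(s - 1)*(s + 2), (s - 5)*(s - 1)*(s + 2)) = s^2 + s - 2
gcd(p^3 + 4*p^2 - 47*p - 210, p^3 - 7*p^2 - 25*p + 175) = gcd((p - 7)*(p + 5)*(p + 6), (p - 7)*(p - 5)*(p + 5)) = p^2 - 2*p - 35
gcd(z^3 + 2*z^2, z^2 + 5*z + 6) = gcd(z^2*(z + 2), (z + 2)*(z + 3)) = z + 2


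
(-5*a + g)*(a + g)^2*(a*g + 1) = -5*a^4*g - 9*a^3*g^2 - 5*a^3 - 3*a^2*g^3 - 9*a^2*g + a*g^4 - 3*a*g^2 + g^3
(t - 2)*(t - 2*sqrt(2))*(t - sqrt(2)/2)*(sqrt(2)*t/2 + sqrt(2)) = sqrt(2)*t^4/2 - 5*t^3/2 - sqrt(2)*t^2 + 10*t - 4*sqrt(2)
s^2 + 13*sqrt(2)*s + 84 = (s + 6*sqrt(2))*(s + 7*sqrt(2))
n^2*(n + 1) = n^3 + n^2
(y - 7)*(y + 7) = y^2 - 49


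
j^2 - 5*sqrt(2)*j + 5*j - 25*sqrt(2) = (j + 5)*(j - 5*sqrt(2))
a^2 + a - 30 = (a - 5)*(a + 6)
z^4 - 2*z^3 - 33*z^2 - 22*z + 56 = (z - 7)*(z - 1)*(z + 2)*(z + 4)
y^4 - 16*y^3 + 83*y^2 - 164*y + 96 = (y - 8)*(y - 4)*(y - 3)*(y - 1)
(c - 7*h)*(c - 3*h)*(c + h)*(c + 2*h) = c^4 - 7*c^3*h - 7*c^2*h^2 + 43*c*h^3 + 42*h^4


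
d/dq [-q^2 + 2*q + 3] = 2 - 2*q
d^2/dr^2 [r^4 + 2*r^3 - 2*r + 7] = 12*r*(r + 1)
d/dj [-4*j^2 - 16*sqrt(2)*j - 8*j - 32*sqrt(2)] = -8*j - 16*sqrt(2) - 8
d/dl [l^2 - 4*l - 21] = 2*l - 4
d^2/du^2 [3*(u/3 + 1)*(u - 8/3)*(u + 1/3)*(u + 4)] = 12*u^2 + 28*u - 94/9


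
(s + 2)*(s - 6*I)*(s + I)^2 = s^4 + 2*s^3 - 4*I*s^3 + 11*s^2 - 8*I*s^2 + 22*s + 6*I*s + 12*I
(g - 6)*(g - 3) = g^2 - 9*g + 18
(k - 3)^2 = k^2 - 6*k + 9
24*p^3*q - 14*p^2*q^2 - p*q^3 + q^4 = q*(-3*p + q)*(-2*p + q)*(4*p + q)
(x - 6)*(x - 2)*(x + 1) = x^3 - 7*x^2 + 4*x + 12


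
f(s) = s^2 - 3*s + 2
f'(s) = 2*s - 3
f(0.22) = 1.39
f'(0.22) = -2.56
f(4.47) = 8.57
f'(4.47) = 5.94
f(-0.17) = 2.54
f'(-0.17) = -3.34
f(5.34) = 14.50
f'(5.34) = 7.68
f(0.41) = 0.94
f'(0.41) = -2.18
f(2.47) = 0.69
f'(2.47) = 1.94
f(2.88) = 1.65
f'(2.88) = 2.76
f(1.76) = -0.18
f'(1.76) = 0.52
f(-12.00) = 182.00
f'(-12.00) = -27.00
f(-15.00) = 272.00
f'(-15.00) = -33.00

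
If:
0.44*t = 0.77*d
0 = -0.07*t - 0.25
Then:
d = -2.04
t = -3.57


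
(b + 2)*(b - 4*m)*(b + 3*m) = b^3 - b^2*m + 2*b^2 - 12*b*m^2 - 2*b*m - 24*m^2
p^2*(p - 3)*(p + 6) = p^4 + 3*p^3 - 18*p^2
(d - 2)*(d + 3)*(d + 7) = d^3 + 8*d^2 + d - 42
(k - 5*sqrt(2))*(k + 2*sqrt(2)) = k^2 - 3*sqrt(2)*k - 20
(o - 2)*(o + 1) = o^2 - o - 2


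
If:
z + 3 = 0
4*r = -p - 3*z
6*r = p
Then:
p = 27/5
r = 9/10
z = -3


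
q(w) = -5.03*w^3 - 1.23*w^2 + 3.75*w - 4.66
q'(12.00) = -2198.73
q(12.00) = -8828.62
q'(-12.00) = -2139.69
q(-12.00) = 8465.06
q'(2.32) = -83.18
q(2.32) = -65.39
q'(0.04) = 3.63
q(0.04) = -4.51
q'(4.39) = -297.87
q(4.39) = -437.46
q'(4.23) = -276.66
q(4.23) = -391.51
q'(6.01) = -556.09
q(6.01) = -1118.47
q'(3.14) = -152.76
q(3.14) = -160.74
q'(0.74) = -6.33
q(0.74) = -4.60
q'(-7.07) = -733.13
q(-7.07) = 1684.91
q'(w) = -15.09*w^2 - 2.46*w + 3.75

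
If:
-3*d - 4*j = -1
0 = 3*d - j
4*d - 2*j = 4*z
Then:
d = 1/15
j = 1/5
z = -1/30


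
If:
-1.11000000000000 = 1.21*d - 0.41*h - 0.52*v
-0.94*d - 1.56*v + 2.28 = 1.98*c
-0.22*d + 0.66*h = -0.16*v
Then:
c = 1.6424807076981 - 0.973917606328674*v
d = 0.391869000564653*v - 1.03416149068323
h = -0.111801242236025*v - 0.34472049689441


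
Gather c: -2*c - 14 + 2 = -2*c - 12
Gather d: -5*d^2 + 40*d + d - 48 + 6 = -5*d^2 + 41*d - 42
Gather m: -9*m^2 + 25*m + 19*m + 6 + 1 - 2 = -9*m^2 + 44*m + 5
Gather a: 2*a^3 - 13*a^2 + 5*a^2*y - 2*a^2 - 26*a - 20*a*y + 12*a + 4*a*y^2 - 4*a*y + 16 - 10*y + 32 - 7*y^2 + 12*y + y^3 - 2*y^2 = 2*a^3 + a^2*(5*y - 15) + a*(4*y^2 - 24*y - 14) + y^3 - 9*y^2 + 2*y + 48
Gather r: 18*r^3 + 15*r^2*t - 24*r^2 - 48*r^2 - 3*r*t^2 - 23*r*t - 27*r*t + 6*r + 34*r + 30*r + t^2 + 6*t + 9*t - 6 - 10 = 18*r^3 + r^2*(15*t - 72) + r*(-3*t^2 - 50*t + 70) + t^2 + 15*t - 16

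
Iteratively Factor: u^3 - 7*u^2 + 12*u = (u)*(u^2 - 7*u + 12) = u*(u - 3)*(u - 4)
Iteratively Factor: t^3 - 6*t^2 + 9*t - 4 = (t - 1)*(t^2 - 5*t + 4) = (t - 1)^2*(t - 4)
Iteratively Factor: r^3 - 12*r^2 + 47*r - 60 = (r - 3)*(r^2 - 9*r + 20) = (r - 4)*(r - 3)*(r - 5)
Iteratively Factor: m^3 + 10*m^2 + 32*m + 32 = (m + 2)*(m^2 + 8*m + 16) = (m + 2)*(m + 4)*(m + 4)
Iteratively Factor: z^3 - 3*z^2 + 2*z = (z)*(z^2 - 3*z + 2) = z*(z - 2)*(z - 1)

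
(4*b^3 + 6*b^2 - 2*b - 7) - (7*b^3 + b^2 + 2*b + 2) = -3*b^3 + 5*b^2 - 4*b - 9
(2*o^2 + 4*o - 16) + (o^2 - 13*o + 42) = 3*o^2 - 9*o + 26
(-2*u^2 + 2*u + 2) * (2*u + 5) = -4*u^3 - 6*u^2 + 14*u + 10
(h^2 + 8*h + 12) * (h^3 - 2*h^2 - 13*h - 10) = h^5 + 6*h^4 - 17*h^3 - 138*h^2 - 236*h - 120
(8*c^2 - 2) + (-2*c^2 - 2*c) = 6*c^2 - 2*c - 2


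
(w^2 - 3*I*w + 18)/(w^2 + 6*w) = (w^2 - 3*I*w + 18)/(w*(w + 6))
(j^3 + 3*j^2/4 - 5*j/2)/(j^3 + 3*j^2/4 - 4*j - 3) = j*(4*j - 5)/(4*j^2 - 5*j - 6)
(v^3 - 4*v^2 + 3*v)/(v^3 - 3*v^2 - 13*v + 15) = v*(v - 3)/(v^2 - 2*v - 15)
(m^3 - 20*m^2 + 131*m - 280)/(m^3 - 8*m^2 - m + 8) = (m^2 - 12*m + 35)/(m^2 - 1)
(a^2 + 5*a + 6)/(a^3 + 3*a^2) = (a + 2)/a^2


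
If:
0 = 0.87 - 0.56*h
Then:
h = 1.55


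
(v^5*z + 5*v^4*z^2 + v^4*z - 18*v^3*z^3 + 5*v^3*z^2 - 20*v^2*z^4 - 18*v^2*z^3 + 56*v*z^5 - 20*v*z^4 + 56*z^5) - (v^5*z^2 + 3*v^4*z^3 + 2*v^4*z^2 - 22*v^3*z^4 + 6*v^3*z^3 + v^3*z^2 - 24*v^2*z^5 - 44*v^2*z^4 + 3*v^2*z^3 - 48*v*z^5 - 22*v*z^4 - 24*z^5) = -v^5*z^2 + v^5*z - 3*v^4*z^3 + 3*v^4*z^2 + v^4*z + 22*v^3*z^4 - 24*v^3*z^3 + 4*v^3*z^2 + 24*v^2*z^5 + 24*v^2*z^4 - 21*v^2*z^3 + 104*v*z^5 + 2*v*z^4 + 80*z^5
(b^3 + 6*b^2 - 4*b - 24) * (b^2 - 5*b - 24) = b^5 + b^4 - 58*b^3 - 148*b^2 + 216*b + 576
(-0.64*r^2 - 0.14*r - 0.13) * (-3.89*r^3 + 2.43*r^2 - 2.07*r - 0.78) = 2.4896*r^5 - 1.0106*r^4 + 1.4903*r^3 + 0.4731*r^2 + 0.3783*r + 0.1014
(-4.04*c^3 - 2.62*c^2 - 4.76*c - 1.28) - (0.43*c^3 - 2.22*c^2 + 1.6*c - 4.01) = -4.47*c^3 - 0.4*c^2 - 6.36*c + 2.73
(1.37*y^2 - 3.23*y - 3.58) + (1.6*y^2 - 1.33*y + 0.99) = 2.97*y^2 - 4.56*y - 2.59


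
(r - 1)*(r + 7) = r^2 + 6*r - 7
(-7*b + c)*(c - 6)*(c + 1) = -7*b*c^2 + 35*b*c + 42*b + c^3 - 5*c^2 - 6*c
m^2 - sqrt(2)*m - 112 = (m - 8*sqrt(2))*(m + 7*sqrt(2))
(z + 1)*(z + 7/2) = z^2 + 9*z/2 + 7/2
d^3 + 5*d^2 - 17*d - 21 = (d - 3)*(d + 1)*(d + 7)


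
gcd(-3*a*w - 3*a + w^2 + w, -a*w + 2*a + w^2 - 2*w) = 1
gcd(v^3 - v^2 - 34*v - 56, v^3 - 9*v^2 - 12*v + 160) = v + 4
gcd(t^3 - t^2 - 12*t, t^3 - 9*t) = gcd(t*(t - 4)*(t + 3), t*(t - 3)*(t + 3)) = t^2 + 3*t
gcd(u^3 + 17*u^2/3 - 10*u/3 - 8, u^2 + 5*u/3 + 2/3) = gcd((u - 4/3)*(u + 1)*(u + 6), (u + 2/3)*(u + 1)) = u + 1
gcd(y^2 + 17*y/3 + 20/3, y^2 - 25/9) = y + 5/3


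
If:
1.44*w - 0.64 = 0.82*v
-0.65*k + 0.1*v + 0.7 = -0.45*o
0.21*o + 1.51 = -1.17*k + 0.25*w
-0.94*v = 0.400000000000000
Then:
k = -0.78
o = -2.59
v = -0.43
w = 0.20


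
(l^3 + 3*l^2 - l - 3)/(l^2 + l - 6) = (l^2 - 1)/(l - 2)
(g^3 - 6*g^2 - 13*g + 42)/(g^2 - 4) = (g^2 - 4*g - 21)/(g + 2)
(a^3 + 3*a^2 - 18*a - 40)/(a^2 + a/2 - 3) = 2*(a^2 + a - 20)/(2*a - 3)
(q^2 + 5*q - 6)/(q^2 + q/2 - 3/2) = 2*(q + 6)/(2*q + 3)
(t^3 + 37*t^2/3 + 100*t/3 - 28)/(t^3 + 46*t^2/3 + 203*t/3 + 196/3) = (3*t^2 + 16*t - 12)/(3*t^2 + 25*t + 28)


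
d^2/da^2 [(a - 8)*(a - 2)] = 2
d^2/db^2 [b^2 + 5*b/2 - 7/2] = 2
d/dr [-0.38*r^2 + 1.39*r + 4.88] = 1.39 - 0.76*r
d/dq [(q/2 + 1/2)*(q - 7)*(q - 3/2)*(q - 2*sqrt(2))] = 2*q^3 - 45*q^2/4 - 3*sqrt(2)*q^2 + 2*q + 15*sqrt(2)*q - 2*sqrt(2) + 21/4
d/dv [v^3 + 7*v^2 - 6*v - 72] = 3*v^2 + 14*v - 6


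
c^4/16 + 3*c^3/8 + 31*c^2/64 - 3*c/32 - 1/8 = (c/4 + 1/2)*(c/4 + 1)*(c - 1/2)*(c + 1/2)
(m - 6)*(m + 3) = m^2 - 3*m - 18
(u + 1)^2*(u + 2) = u^3 + 4*u^2 + 5*u + 2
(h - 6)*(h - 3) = h^2 - 9*h + 18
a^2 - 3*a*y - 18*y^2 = (a - 6*y)*(a + 3*y)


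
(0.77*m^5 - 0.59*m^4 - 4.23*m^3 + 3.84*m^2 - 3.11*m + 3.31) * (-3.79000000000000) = -2.9183*m^5 + 2.2361*m^4 + 16.0317*m^3 - 14.5536*m^2 + 11.7869*m - 12.5449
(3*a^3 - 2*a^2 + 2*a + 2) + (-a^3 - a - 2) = 2*a^3 - 2*a^2 + a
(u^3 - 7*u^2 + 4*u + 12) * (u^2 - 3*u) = u^5 - 10*u^4 + 25*u^3 - 36*u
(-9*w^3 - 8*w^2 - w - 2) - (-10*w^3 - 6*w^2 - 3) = w^3 - 2*w^2 - w + 1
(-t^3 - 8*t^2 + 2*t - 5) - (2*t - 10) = -t^3 - 8*t^2 + 5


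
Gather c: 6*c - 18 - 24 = 6*c - 42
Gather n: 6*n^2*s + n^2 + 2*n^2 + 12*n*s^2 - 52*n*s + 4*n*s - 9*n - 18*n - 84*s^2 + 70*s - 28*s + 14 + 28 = n^2*(6*s + 3) + n*(12*s^2 - 48*s - 27) - 84*s^2 + 42*s + 42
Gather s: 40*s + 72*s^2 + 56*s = 72*s^2 + 96*s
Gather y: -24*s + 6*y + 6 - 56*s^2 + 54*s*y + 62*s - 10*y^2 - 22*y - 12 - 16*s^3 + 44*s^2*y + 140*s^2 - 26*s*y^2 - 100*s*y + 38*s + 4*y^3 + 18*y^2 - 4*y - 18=-16*s^3 + 84*s^2 + 76*s + 4*y^3 + y^2*(8 - 26*s) + y*(44*s^2 - 46*s - 20) - 24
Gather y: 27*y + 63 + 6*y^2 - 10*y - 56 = 6*y^2 + 17*y + 7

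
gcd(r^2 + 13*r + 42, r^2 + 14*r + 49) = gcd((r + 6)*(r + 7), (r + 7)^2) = r + 7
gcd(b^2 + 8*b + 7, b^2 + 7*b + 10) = 1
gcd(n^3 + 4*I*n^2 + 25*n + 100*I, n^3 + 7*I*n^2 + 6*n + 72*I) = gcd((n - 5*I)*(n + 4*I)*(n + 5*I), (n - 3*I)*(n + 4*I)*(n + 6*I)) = n + 4*I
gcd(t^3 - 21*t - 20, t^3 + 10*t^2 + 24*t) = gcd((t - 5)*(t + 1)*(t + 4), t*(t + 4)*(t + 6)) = t + 4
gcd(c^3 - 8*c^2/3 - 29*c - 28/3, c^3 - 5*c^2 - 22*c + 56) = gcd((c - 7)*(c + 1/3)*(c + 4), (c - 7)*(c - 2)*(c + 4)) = c^2 - 3*c - 28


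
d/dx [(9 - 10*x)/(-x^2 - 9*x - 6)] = (-10*x^2 + 18*x + 141)/(x^4 + 18*x^3 + 93*x^2 + 108*x + 36)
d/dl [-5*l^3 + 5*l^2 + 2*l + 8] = -15*l^2 + 10*l + 2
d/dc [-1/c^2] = 2/c^3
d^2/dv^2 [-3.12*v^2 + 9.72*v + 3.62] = -6.24000000000000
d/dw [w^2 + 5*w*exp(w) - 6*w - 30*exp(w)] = 5*w*exp(w) + 2*w - 25*exp(w) - 6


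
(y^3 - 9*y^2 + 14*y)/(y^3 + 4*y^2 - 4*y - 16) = y*(y - 7)/(y^2 + 6*y + 8)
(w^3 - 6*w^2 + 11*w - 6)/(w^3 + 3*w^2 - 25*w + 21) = (w - 2)/(w + 7)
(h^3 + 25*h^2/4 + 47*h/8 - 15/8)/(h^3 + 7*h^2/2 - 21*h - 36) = (4*h^2 + 19*h - 5)/(4*(h^2 + 2*h - 24))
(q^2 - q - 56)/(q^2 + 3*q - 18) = (q^2 - q - 56)/(q^2 + 3*q - 18)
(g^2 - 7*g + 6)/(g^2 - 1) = (g - 6)/(g + 1)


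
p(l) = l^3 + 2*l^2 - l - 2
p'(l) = 3*l^2 + 4*l - 1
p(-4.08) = -32.54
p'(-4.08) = 32.62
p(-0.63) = -0.83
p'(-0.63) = -2.33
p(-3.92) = -27.58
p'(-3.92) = 29.42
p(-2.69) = -4.30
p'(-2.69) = 9.95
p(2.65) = 28.00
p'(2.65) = 30.67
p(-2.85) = -6.05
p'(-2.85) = 11.97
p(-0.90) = -0.21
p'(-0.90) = -2.17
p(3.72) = 73.44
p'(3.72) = 55.40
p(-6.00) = -140.00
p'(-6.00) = 83.00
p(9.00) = 880.00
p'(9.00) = 278.00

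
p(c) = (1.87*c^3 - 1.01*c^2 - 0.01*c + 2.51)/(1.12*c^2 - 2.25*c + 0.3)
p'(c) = (2.25 - 2.24*c)*(1.87*c^3 - 1.01*c^2 - 0.01*c + 2.51)/(1.12*c^2 - 2.25*c + 0.3)^2 + (5.61*c^2 - 2.02*c - 0.01)/(1.12*c^2 - 2.25*c + 0.3)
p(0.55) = -4.19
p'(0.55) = 6.17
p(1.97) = 60.10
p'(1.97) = -524.02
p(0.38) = -6.26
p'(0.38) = 22.19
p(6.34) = 14.12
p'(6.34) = 1.42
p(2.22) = 21.79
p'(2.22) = -43.85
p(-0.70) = 0.57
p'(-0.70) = 2.61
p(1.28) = -6.39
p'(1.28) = -14.15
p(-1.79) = -1.44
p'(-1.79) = 1.58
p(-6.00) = -8.09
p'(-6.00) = 1.61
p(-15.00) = -22.85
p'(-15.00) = 1.66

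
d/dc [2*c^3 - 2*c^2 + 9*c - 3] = 6*c^2 - 4*c + 9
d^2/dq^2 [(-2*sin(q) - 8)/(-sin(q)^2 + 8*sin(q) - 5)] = 2*(-9*sin(q)^5 - 24*sin(q)^4 - 192*sin(q)^2 - 306*sin(q) - 69*sin(3*q)/2 + sin(5*q)/2 + 552)/(sin(q)^2 - 8*sin(q) + 5)^3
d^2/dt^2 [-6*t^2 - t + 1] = -12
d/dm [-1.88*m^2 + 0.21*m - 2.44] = 0.21 - 3.76*m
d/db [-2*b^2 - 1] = -4*b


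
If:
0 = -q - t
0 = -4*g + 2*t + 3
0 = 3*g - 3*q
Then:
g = 1/2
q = 1/2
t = -1/2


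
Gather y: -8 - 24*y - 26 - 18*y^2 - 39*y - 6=-18*y^2 - 63*y - 40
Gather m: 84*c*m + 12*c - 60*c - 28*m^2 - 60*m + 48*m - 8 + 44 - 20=-48*c - 28*m^2 + m*(84*c - 12) + 16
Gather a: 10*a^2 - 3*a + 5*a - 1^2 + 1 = 10*a^2 + 2*a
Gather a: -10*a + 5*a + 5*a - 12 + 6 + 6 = 0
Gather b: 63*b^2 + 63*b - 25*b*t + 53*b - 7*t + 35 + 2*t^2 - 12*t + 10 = 63*b^2 + b*(116 - 25*t) + 2*t^2 - 19*t + 45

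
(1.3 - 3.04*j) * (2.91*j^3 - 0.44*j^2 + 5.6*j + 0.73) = -8.8464*j^4 + 5.1206*j^3 - 17.596*j^2 + 5.0608*j + 0.949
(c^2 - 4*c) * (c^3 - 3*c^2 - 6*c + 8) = c^5 - 7*c^4 + 6*c^3 + 32*c^2 - 32*c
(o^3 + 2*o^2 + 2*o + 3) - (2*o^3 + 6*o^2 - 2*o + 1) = -o^3 - 4*o^2 + 4*o + 2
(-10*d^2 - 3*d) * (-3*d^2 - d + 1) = 30*d^4 + 19*d^3 - 7*d^2 - 3*d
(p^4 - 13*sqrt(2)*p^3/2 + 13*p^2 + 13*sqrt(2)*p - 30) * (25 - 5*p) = -5*p^5 + 25*p^4 + 65*sqrt(2)*p^4/2 - 325*sqrt(2)*p^3/2 - 65*p^3 - 65*sqrt(2)*p^2 + 325*p^2 + 150*p + 325*sqrt(2)*p - 750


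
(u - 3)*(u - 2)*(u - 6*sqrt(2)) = u^3 - 6*sqrt(2)*u^2 - 5*u^2 + 6*u + 30*sqrt(2)*u - 36*sqrt(2)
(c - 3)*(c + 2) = c^2 - c - 6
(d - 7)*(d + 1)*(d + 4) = d^3 - 2*d^2 - 31*d - 28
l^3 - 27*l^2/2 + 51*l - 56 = (l - 8)*(l - 7/2)*(l - 2)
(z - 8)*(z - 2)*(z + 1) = z^3 - 9*z^2 + 6*z + 16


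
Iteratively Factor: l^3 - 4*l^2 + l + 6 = (l + 1)*(l^2 - 5*l + 6) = (l - 3)*(l + 1)*(l - 2)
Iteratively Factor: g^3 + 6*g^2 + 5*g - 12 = (g + 4)*(g^2 + 2*g - 3) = (g + 3)*(g + 4)*(g - 1)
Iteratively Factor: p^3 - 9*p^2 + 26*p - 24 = (p - 2)*(p^2 - 7*p + 12) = (p - 4)*(p - 2)*(p - 3)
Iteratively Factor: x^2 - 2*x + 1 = (x - 1)*(x - 1)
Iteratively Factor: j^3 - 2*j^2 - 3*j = (j + 1)*(j^2 - 3*j) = j*(j + 1)*(j - 3)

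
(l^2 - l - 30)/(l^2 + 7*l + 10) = (l - 6)/(l + 2)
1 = 1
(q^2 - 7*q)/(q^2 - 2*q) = (q - 7)/(q - 2)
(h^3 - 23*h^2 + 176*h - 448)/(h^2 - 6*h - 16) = (h^2 - 15*h + 56)/(h + 2)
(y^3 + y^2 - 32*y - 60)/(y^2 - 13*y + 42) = (y^2 + 7*y + 10)/(y - 7)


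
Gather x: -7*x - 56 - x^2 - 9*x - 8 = -x^2 - 16*x - 64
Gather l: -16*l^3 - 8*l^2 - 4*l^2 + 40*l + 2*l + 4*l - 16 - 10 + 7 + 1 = -16*l^3 - 12*l^2 + 46*l - 18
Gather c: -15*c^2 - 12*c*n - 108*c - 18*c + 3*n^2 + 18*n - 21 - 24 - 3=-15*c^2 + c*(-12*n - 126) + 3*n^2 + 18*n - 48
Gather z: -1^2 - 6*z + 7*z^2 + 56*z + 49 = 7*z^2 + 50*z + 48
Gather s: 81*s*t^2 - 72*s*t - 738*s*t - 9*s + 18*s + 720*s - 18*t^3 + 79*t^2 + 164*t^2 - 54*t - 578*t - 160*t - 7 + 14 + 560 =s*(81*t^2 - 810*t + 729) - 18*t^3 + 243*t^2 - 792*t + 567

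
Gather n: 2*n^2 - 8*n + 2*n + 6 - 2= 2*n^2 - 6*n + 4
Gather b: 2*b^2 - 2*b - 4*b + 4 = 2*b^2 - 6*b + 4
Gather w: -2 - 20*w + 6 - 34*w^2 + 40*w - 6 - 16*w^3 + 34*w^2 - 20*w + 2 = -16*w^3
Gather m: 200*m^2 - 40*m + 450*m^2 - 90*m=650*m^2 - 130*m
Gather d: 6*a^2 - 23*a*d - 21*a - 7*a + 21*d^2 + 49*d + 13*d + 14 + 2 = 6*a^2 - 28*a + 21*d^2 + d*(62 - 23*a) + 16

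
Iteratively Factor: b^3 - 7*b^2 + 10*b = (b)*(b^2 - 7*b + 10) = b*(b - 5)*(b - 2)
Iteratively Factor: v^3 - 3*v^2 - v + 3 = (v - 1)*(v^2 - 2*v - 3) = (v - 3)*(v - 1)*(v + 1)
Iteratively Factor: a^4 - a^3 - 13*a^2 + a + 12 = (a + 1)*(a^3 - 2*a^2 - 11*a + 12) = (a - 1)*(a + 1)*(a^2 - a - 12) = (a - 1)*(a + 1)*(a + 3)*(a - 4)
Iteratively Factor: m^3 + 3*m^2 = (m)*(m^2 + 3*m) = m^2*(m + 3)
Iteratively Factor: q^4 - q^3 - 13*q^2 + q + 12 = (q - 1)*(q^3 - 13*q - 12) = (q - 4)*(q - 1)*(q^2 + 4*q + 3) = (q - 4)*(q - 1)*(q + 3)*(q + 1)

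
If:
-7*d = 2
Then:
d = -2/7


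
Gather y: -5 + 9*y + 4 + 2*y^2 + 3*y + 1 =2*y^2 + 12*y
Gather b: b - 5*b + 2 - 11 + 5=-4*b - 4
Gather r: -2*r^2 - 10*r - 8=-2*r^2 - 10*r - 8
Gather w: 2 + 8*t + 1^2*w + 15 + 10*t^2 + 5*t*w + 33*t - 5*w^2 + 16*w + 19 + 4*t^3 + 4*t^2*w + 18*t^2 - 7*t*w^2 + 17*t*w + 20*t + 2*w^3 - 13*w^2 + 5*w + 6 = 4*t^3 + 28*t^2 + 61*t + 2*w^3 + w^2*(-7*t - 18) + w*(4*t^2 + 22*t + 22) + 42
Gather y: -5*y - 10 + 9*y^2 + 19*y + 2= 9*y^2 + 14*y - 8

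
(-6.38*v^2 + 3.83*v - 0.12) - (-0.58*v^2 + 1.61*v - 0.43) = -5.8*v^2 + 2.22*v + 0.31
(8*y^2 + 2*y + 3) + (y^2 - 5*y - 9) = 9*y^2 - 3*y - 6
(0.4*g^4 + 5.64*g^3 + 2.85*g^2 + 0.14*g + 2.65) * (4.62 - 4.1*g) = -1.64*g^5 - 21.276*g^4 + 14.3718*g^3 + 12.593*g^2 - 10.2182*g + 12.243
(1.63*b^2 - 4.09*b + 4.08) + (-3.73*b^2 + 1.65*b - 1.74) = -2.1*b^2 - 2.44*b + 2.34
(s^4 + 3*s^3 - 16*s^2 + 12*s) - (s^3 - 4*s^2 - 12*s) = s^4 + 2*s^3 - 12*s^2 + 24*s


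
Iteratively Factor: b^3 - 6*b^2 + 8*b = (b - 2)*(b^2 - 4*b) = (b - 4)*(b - 2)*(b)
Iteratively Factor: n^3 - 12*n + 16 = (n - 2)*(n^2 + 2*n - 8) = (n - 2)*(n + 4)*(n - 2)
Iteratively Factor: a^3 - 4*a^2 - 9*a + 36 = (a - 4)*(a^2 - 9) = (a - 4)*(a - 3)*(a + 3)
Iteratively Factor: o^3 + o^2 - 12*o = (o)*(o^2 + o - 12) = o*(o + 4)*(o - 3)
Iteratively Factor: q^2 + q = (q + 1)*(q)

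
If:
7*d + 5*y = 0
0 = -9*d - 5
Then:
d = -5/9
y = 7/9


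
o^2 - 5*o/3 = o*(o - 5/3)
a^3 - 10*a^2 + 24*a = a*(a - 6)*(a - 4)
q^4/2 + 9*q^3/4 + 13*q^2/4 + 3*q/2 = q*(q/2 + 1)*(q + 1)*(q + 3/2)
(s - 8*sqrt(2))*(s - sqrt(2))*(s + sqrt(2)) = s^3 - 8*sqrt(2)*s^2 - 2*s + 16*sqrt(2)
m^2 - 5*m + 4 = (m - 4)*(m - 1)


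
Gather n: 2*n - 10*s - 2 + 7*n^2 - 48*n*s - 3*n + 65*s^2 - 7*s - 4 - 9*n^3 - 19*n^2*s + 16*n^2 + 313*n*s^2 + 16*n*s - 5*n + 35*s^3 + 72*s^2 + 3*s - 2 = -9*n^3 + n^2*(23 - 19*s) + n*(313*s^2 - 32*s - 6) + 35*s^3 + 137*s^2 - 14*s - 8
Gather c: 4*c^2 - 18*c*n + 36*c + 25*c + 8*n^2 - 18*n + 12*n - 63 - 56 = 4*c^2 + c*(61 - 18*n) + 8*n^2 - 6*n - 119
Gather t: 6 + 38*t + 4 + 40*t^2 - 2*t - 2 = 40*t^2 + 36*t + 8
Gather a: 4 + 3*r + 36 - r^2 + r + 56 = -r^2 + 4*r + 96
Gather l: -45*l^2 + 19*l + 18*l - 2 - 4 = -45*l^2 + 37*l - 6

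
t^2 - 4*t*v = t*(t - 4*v)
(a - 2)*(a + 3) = a^2 + a - 6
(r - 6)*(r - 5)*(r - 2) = r^3 - 13*r^2 + 52*r - 60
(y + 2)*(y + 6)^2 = y^3 + 14*y^2 + 60*y + 72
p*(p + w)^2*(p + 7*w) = p^4 + 9*p^3*w + 15*p^2*w^2 + 7*p*w^3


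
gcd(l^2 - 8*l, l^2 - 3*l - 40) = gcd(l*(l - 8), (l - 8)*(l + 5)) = l - 8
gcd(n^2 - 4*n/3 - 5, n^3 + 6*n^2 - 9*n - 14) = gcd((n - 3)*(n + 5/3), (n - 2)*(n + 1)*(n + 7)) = 1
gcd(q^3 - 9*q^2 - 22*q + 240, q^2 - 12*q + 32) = q - 8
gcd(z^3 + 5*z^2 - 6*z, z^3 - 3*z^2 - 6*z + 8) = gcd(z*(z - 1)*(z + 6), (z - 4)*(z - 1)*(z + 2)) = z - 1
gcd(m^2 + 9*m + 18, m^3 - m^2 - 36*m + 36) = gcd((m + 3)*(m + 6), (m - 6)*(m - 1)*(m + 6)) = m + 6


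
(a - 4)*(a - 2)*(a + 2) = a^3 - 4*a^2 - 4*a + 16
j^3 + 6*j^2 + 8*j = j*(j + 2)*(j + 4)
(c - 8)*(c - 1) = c^2 - 9*c + 8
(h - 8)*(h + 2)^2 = h^3 - 4*h^2 - 28*h - 32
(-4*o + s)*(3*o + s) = -12*o^2 - o*s + s^2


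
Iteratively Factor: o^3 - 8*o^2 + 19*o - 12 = (o - 3)*(o^2 - 5*o + 4) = (o - 4)*(o - 3)*(o - 1)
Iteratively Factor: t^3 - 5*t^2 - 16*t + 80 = (t - 5)*(t^2 - 16) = (t - 5)*(t + 4)*(t - 4)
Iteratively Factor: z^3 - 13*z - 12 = (z + 3)*(z^2 - 3*z - 4) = (z - 4)*(z + 3)*(z + 1)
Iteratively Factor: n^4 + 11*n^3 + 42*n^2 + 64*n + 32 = (n + 2)*(n^3 + 9*n^2 + 24*n + 16) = (n + 1)*(n + 2)*(n^2 + 8*n + 16) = (n + 1)*(n + 2)*(n + 4)*(n + 4)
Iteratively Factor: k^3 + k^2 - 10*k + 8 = (k - 2)*(k^2 + 3*k - 4) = (k - 2)*(k - 1)*(k + 4)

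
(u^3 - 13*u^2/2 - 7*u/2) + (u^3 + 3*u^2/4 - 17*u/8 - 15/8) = 2*u^3 - 23*u^2/4 - 45*u/8 - 15/8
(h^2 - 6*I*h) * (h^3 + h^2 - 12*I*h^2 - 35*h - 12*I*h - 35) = h^5 + h^4 - 18*I*h^4 - 107*h^3 - 18*I*h^3 - 107*h^2 + 210*I*h^2 + 210*I*h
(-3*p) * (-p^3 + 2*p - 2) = 3*p^4 - 6*p^2 + 6*p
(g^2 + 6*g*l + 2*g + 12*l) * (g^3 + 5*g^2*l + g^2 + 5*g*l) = g^5 + 11*g^4*l + 3*g^4 + 30*g^3*l^2 + 33*g^3*l + 2*g^3 + 90*g^2*l^2 + 22*g^2*l + 60*g*l^2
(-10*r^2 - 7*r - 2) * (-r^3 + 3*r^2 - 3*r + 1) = 10*r^5 - 23*r^4 + 11*r^3 + 5*r^2 - r - 2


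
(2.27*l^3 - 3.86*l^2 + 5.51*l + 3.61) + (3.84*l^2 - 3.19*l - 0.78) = 2.27*l^3 - 0.02*l^2 + 2.32*l + 2.83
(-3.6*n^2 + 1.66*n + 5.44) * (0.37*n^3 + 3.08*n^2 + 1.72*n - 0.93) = -1.332*n^5 - 10.4738*n^4 + 0.9336*n^3 + 22.9584*n^2 + 7.813*n - 5.0592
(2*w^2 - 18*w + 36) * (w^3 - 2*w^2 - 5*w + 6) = 2*w^5 - 22*w^4 + 62*w^3 + 30*w^2 - 288*w + 216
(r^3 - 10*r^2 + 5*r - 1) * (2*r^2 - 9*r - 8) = 2*r^5 - 29*r^4 + 92*r^3 + 33*r^2 - 31*r + 8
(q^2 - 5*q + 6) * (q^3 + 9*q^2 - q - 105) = q^5 + 4*q^4 - 40*q^3 - 46*q^2 + 519*q - 630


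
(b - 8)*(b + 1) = b^2 - 7*b - 8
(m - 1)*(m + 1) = m^2 - 1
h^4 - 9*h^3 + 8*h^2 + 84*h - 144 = (h - 6)*(h - 4)*(h - 2)*(h + 3)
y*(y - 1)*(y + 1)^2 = y^4 + y^3 - y^2 - y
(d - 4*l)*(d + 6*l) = d^2 + 2*d*l - 24*l^2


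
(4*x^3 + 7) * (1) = 4*x^3 + 7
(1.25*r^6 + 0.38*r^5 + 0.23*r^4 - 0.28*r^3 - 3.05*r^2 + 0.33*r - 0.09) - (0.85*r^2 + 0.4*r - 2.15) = 1.25*r^6 + 0.38*r^5 + 0.23*r^4 - 0.28*r^3 - 3.9*r^2 - 0.07*r + 2.06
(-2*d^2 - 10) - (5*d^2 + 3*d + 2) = -7*d^2 - 3*d - 12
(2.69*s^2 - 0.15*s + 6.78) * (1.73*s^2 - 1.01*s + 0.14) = 4.6537*s^4 - 2.9764*s^3 + 12.2575*s^2 - 6.8688*s + 0.9492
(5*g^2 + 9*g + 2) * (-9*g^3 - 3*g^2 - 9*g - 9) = -45*g^5 - 96*g^4 - 90*g^3 - 132*g^2 - 99*g - 18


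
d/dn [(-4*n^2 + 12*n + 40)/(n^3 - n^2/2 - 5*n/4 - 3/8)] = 32*(4*n^3 - 26*n^2 - 96*n + 91)/(32*n^5 - 48*n^4 - 48*n^3 + 40*n^2 + 42*n + 9)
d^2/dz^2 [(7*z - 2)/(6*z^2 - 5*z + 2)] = 2*((47 - 126*z)*(6*z^2 - 5*z + 2) + (7*z - 2)*(12*z - 5)^2)/(6*z^2 - 5*z + 2)^3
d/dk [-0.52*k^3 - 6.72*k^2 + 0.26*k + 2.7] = -1.56*k^2 - 13.44*k + 0.26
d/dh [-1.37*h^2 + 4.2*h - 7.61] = 4.2 - 2.74*h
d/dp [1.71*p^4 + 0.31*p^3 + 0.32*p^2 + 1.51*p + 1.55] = 6.84*p^3 + 0.93*p^2 + 0.64*p + 1.51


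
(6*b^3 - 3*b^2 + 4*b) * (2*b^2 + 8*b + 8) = 12*b^5 + 42*b^4 + 32*b^3 + 8*b^2 + 32*b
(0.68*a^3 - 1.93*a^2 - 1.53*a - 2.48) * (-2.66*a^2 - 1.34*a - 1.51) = -1.8088*a^5 + 4.2226*a^4 + 5.6292*a^3 + 11.5613*a^2 + 5.6335*a + 3.7448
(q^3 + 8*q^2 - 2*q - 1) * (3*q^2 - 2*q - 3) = 3*q^5 + 22*q^4 - 25*q^3 - 23*q^2 + 8*q + 3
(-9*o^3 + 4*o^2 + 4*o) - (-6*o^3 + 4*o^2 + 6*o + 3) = -3*o^3 - 2*o - 3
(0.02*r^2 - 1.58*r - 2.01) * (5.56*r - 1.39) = 0.1112*r^3 - 8.8126*r^2 - 8.9794*r + 2.7939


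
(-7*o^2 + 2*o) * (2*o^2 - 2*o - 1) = -14*o^4 + 18*o^3 + 3*o^2 - 2*o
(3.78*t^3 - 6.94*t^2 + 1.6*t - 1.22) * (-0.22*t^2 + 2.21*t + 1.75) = -0.8316*t^5 + 9.8806*t^4 - 9.0744*t^3 - 8.3406*t^2 + 0.103800000000001*t - 2.135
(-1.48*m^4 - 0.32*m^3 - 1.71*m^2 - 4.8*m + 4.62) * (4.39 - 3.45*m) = 5.106*m^5 - 5.3932*m^4 + 4.4947*m^3 + 9.0531*m^2 - 37.011*m + 20.2818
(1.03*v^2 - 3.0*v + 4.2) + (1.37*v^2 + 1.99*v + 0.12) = 2.4*v^2 - 1.01*v + 4.32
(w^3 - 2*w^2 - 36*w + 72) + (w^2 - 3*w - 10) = w^3 - w^2 - 39*w + 62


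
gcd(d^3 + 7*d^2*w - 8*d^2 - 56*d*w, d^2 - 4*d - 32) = d - 8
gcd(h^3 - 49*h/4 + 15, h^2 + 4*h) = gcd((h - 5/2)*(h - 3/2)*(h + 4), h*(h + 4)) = h + 4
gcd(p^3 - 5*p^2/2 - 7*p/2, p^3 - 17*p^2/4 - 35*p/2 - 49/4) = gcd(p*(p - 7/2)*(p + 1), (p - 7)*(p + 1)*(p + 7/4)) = p + 1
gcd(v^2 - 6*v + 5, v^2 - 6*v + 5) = v^2 - 6*v + 5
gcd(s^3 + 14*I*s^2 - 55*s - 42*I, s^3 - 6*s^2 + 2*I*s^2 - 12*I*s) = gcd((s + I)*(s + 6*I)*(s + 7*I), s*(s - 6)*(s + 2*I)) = 1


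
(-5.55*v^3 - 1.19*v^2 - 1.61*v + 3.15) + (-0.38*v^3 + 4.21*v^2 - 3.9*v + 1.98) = -5.93*v^3 + 3.02*v^2 - 5.51*v + 5.13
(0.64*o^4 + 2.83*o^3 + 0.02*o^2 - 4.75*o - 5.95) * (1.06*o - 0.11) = 0.6784*o^5 + 2.9294*o^4 - 0.2901*o^3 - 5.0372*o^2 - 5.7845*o + 0.6545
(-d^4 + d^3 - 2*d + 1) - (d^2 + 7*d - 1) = -d^4 + d^3 - d^2 - 9*d + 2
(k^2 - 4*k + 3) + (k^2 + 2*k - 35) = 2*k^2 - 2*k - 32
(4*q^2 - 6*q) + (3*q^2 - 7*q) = 7*q^2 - 13*q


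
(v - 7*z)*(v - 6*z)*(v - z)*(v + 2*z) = v^4 - 12*v^3*z + 27*v^2*z^2 + 68*v*z^3 - 84*z^4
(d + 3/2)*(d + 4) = d^2 + 11*d/2 + 6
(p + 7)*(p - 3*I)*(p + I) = p^3 + 7*p^2 - 2*I*p^2 + 3*p - 14*I*p + 21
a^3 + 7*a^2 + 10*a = a*(a + 2)*(a + 5)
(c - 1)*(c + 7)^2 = c^3 + 13*c^2 + 35*c - 49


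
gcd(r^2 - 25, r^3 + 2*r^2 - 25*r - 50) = r^2 - 25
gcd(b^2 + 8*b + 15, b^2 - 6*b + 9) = 1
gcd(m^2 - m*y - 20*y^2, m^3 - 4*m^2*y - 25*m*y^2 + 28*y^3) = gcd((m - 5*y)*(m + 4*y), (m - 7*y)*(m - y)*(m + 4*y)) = m + 4*y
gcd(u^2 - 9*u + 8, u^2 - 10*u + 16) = u - 8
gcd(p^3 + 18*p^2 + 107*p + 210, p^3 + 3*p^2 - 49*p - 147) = p + 7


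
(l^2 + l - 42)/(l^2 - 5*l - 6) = (l + 7)/(l + 1)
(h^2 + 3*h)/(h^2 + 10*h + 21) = h/(h + 7)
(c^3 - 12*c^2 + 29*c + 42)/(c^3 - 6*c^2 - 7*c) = (c - 6)/c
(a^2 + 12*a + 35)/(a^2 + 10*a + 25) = (a + 7)/(a + 5)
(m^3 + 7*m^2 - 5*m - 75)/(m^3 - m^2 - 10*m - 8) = (-m^3 - 7*m^2 + 5*m + 75)/(-m^3 + m^2 + 10*m + 8)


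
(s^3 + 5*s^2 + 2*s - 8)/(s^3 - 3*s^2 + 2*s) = (s^2 + 6*s + 8)/(s*(s - 2))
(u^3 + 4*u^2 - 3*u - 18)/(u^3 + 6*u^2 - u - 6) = (u^3 + 4*u^2 - 3*u - 18)/(u^3 + 6*u^2 - u - 6)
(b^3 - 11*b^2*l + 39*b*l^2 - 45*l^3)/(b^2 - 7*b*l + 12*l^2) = (b^2 - 8*b*l + 15*l^2)/(b - 4*l)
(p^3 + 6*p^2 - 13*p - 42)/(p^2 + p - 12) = (p^2 + 9*p + 14)/(p + 4)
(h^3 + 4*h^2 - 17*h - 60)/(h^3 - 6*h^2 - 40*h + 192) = (h^2 + 8*h + 15)/(h^2 - 2*h - 48)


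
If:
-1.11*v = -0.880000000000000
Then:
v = 0.79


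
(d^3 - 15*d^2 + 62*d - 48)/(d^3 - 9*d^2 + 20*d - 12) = (d - 8)/(d - 2)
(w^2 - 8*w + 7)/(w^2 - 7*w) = (w - 1)/w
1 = 1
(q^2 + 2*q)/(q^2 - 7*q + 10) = q*(q + 2)/(q^2 - 7*q + 10)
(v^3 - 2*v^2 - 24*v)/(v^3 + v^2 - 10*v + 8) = v*(v - 6)/(v^2 - 3*v + 2)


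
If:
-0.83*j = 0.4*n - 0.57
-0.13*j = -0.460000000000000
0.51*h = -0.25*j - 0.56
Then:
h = -2.83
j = 3.54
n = -5.92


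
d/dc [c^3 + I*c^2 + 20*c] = 3*c^2 + 2*I*c + 20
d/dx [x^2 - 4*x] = 2*x - 4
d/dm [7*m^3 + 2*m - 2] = 21*m^2 + 2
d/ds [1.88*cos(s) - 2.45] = -1.88*sin(s)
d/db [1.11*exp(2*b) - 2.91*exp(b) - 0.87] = (2.22*exp(b) - 2.91)*exp(b)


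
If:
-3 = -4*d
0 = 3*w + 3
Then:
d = 3/4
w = -1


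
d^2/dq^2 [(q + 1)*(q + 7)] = 2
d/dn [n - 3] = 1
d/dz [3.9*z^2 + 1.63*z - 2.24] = 7.8*z + 1.63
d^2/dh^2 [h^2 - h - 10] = 2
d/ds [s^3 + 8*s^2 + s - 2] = 3*s^2 + 16*s + 1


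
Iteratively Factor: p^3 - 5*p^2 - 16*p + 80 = (p - 5)*(p^2 - 16) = (p - 5)*(p + 4)*(p - 4)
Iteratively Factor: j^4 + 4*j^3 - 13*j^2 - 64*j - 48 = (j + 4)*(j^3 - 13*j - 12) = (j - 4)*(j + 4)*(j^2 + 4*j + 3) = (j - 4)*(j + 1)*(j + 4)*(j + 3)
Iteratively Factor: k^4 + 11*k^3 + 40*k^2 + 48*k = (k + 4)*(k^3 + 7*k^2 + 12*k) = (k + 3)*(k + 4)*(k^2 + 4*k) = (k + 3)*(k + 4)^2*(k)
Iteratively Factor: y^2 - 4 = (y + 2)*(y - 2)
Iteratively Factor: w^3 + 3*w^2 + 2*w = (w + 2)*(w^2 + w) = (w + 1)*(w + 2)*(w)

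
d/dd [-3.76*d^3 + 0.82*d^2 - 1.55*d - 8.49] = -11.28*d^2 + 1.64*d - 1.55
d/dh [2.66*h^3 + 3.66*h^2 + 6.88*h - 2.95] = 7.98*h^2 + 7.32*h + 6.88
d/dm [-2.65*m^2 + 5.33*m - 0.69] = 5.33 - 5.3*m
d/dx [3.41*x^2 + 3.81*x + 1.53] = 6.82*x + 3.81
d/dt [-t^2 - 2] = -2*t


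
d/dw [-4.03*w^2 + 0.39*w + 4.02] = 0.39 - 8.06*w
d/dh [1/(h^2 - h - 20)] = (1 - 2*h)/(-h^2 + h + 20)^2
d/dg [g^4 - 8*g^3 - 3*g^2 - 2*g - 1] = 4*g^3 - 24*g^2 - 6*g - 2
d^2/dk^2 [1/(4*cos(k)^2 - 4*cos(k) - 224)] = (4*sin(k)^4 - 227*sin(k)^2 - 209*cos(k)/4 - 3*cos(3*k)/4 + 109)/(4*(sin(k)^2 + cos(k) + 55)^3)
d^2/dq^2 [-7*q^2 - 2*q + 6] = -14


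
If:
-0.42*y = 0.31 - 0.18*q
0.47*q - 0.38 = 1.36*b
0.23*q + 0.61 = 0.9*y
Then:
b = 2.55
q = 8.18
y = 2.77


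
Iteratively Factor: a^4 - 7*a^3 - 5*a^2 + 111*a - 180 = (a - 5)*(a^3 - 2*a^2 - 15*a + 36) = (a - 5)*(a - 3)*(a^2 + a - 12) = (a - 5)*(a - 3)^2*(a + 4)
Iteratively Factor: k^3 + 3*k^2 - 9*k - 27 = (k - 3)*(k^2 + 6*k + 9) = (k - 3)*(k + 3)*(k + 3)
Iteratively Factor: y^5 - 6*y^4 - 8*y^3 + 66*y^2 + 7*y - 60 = (y - 5)*(y^4 - y^3 - 13*y^2 + y + 12) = (y - 5)*(y + 1)*(y^3 - 2*y^2 - 11*y + 12) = (y - 5)*(y - 4)*(y + 1)*(y^2 + 2*y - 3) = (y - 5)*(y - 4)*(y + 1)*(y + 3)*(y - 1)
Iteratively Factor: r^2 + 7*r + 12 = (r + 3)*(r + 4)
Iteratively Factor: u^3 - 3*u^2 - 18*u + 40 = (u - 2)*(u^2 - u - 20) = (u - 2)*(u + 4)*(u - 5)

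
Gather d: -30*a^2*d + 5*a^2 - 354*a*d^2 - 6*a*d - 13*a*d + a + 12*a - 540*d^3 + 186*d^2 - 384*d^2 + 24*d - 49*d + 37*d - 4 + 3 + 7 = 5*a^2 + 13*a - 540*d^3 + d^2*(-354*a - 198) + d*(-30*a^2 - 19*a + 12) + 6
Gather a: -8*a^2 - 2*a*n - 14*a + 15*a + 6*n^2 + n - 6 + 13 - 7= -8*a^2 + a*(1 - 2*n) + 6*n^2 + n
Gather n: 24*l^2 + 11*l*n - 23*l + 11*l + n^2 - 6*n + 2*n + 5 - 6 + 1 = 24*l^2 - 12*l + n^2 + n*(11*l - 4)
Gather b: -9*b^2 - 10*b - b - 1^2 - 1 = -9*b^2 - 11*b - 2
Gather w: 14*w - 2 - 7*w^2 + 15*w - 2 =-7*w^2 + 29*w - 4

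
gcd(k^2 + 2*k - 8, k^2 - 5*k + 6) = k - 2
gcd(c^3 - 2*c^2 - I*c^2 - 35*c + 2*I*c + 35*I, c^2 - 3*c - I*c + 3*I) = c - I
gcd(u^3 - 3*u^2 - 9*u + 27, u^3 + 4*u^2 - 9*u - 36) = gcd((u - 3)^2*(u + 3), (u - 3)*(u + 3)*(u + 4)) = u^2 - 9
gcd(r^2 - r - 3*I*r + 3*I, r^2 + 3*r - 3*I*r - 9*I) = r - 3*I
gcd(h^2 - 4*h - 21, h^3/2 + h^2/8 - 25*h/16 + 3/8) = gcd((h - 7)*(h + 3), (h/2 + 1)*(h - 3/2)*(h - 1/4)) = 1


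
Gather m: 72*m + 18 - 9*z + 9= 72*m - 9*z + 27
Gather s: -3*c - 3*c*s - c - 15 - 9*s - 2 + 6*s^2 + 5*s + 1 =-4*c + 6*s^2 + s*(-3*c - 4) - 16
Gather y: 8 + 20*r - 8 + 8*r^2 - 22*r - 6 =8*r^2 - 2*r - 6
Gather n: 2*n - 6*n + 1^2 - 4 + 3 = -4*n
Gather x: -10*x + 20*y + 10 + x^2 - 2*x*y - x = x^2 + x*(-2*y - 11) + 20*y + 10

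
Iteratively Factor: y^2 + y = (y)*(y + 1)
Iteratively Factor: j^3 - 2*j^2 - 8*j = (j - 4)*(j^2 + 2*j) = j*(j - 4)*(j + 2)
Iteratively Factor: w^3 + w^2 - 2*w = (w - 1)*(w^2 + 2*w) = w*(w - 1)*(w + 2)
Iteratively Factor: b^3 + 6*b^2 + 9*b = (b + 3)*(b^2 + 3*b) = b*(b + 3)*(b + 3)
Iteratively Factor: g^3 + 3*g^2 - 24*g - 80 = (g - 5)*(g^2 + 8*g + 16) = (g - 5)*(g + 4)*(g + 4)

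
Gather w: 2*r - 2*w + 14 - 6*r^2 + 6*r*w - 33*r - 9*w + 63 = -6*r^2 - 31*r + w*(6*r - 11) + 77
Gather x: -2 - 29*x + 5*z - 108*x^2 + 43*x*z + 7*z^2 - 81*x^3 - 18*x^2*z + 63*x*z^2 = -81*x^3 + x^2*(-18*z - 108) + x*(63*z^2 + 43*z - 29) + 7*z^2 + 5*z - 2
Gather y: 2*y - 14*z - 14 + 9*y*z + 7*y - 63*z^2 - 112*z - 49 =y*(9*z + 9) - 63*z^2 - 126*z - 63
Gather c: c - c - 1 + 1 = 0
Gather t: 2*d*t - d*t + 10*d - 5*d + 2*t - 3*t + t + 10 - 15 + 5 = d*t + 5*d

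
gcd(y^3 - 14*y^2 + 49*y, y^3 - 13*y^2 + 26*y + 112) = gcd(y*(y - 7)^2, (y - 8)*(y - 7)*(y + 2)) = y - 7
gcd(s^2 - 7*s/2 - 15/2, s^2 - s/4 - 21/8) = s + 3/2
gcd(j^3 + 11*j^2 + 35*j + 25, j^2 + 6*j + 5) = j^2 + 6*j + 5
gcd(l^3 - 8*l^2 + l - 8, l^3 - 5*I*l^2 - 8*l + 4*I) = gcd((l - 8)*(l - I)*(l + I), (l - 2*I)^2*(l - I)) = l - I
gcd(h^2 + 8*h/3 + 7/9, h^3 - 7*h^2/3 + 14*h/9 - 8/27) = 1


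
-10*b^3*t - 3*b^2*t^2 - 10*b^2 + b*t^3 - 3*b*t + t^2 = (-5*b + t)*(2*b + t)*(b*t + 1)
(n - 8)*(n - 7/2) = n^2 - 23*n/2 + 28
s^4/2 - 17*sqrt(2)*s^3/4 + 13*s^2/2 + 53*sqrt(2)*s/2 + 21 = (s/2 + sqrt(2)/2)*(s - 7*sqrt(2))*(s - 3*sqrt(2))*(s + sqrt(2)/2)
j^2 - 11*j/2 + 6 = (j - 4)*(j - 3/2)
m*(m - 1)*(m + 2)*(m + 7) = m^4 + 8*m^3 + 5*m^2 - 14*m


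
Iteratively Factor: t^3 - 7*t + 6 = (t - 1)*(t^2 + t - 6) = (t - 1)*(t + 3)*(t - 2)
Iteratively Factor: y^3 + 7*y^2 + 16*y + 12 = (y + 3)*(y^2 + 4*y + 4) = (y + 2)*(y + 3)*(y + 2)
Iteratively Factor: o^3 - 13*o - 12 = (o + 1)*(o^2 - o - 12) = (o + 1)*(o + 3)*(o - 4)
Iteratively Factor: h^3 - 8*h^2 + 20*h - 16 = (h - 2)*(h^2 - 6*h + 8) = (h - 2)^2*(h - 4)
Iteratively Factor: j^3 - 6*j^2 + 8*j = (j - 2)*(j^2 - 4*j) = (j - 4)*(j - 2)*(j)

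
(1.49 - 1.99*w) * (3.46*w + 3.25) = -6.8854*w^2 - 1.3121*w + 4.8425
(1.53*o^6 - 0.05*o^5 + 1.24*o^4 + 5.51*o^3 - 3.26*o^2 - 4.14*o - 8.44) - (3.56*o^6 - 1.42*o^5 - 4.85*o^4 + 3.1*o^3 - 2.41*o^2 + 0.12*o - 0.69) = -2.03*o^6 + 1.37*o^5 + 6.09*o^4 + 2.41*o^3 - 0.85*o^2 - 4.26*o - 7.75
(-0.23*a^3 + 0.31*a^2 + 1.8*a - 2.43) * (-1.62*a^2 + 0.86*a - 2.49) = 0.3726*a^5 - 0.7*a^4 - 2.0767*a^3 + 4.7127*a^2 - 6.5718*a + 6.0507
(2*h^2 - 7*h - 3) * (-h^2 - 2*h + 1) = -2*h^4 + 3*h^3 + 19*h^2 - h - 3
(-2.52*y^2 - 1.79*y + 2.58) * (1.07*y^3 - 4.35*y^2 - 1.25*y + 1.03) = -2.6964*y^5 + 9.0467*y^4 + 13.6971*y^3 - 11.5811*y^2 - 5.0687*y + 2.6574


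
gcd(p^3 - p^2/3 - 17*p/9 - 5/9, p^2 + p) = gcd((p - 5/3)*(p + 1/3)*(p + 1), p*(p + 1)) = p + 1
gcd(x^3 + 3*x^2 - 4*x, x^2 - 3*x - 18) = 1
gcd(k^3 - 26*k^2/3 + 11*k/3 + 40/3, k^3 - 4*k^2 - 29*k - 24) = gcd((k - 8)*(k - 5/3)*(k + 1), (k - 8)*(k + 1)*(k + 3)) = k^2 - 7*k - 8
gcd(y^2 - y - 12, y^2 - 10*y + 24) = y - 4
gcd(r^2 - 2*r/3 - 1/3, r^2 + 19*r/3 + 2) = r + 1/3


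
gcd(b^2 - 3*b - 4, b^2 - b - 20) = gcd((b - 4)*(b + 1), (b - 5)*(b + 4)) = 1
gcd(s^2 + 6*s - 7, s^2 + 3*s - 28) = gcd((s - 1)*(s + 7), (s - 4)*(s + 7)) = s + 7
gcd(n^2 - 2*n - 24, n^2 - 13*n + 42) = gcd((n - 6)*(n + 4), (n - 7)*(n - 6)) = n - 6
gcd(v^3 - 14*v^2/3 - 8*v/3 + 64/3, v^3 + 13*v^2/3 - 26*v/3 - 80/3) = v^2 - 2*v/3 - 16/3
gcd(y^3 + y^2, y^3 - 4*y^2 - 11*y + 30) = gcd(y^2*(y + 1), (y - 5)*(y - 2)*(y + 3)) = 1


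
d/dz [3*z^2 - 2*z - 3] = 6*z - 2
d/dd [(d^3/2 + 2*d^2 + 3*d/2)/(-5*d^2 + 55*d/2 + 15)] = 2*(-d^4 + 11*d^3 + 34*d^2 + 24*d + 9)/(5*(4*d^4 - 44*d^3 + 97*d^2 + 132*d + 36))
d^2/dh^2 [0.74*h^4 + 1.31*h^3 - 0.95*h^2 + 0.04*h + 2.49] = 8.88*h^2 + 7.86*h - 1.9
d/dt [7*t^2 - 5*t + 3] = 14*t - 5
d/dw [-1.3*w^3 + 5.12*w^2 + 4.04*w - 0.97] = -3.9*w^2 + 10.24*w + 4.04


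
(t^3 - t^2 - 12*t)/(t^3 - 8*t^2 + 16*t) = (t + 3)/(t - 4)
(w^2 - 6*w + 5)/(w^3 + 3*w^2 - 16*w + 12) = (w - 5)/(w^2 + 4*w - 12)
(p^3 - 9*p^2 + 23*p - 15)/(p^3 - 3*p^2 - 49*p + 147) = (p^2 - 6*p + 5)/(p^2 - 49)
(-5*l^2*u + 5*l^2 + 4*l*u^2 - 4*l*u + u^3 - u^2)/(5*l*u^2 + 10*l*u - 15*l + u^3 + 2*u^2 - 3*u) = (-l + u)/(u + 3)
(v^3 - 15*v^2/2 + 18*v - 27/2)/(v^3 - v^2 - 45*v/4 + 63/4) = 2*(v - 3)/(2*v + 7)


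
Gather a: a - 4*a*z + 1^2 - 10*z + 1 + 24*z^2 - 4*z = a*(1 - 4*z) + 24*z^2 - 14*z + 2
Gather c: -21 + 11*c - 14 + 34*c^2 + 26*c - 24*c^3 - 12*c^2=-24*c^3 + 22*c^2 + 37*c - 35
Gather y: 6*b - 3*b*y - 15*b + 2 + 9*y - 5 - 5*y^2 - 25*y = -9*b - 5*y^2 + y*(-3*b - 16) - 3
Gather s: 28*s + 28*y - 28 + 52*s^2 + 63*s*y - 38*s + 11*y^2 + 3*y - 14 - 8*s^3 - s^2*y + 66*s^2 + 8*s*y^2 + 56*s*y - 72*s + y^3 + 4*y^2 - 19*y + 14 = -8*s^3 + s^2*(118 - y) + s*(8*y^2 + 119*y - 82) + y^3 + 15*y^2 + 12*y - 28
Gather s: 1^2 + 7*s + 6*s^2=6*s^2 + 7*s + 1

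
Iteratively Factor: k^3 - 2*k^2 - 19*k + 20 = (k + 4)*(k^2 - 6*k + 5) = (k - 1)*(k + 4)*(k - 5)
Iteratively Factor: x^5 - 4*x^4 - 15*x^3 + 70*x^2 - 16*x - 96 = (x + 1)*(x^4 - 5*x^3 - 10*x^2 + 80*x - 96) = (x + 1)*(x + 4)*(x^3 - 9*x^2 + 26*x - 24) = (x - 3)*(x + 1)*(x + 4)*(x^2 - 6*x + 8) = (x - 4)*(x - 3)*(x + 1)*(x + 4)*(x - 2)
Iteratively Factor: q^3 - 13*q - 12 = (q + 1)*(q^2 - q - 12) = (q - 4)*(q + 1)*(q + 3)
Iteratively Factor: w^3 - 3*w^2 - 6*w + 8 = (w + 2)*(w^2 - 5*w + 4) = (w - 4)*(w + 2)*(w - 1)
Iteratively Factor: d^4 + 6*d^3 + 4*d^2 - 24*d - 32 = (d + 4)*(d^3 + 2*d^2 - 4*d - 8) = (d - 2)*(d + 4)*(d^2 + 4*d + 4) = (d - 2)*(d + 2)*(d + 4)*(d + 2)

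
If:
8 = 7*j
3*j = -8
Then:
No Solution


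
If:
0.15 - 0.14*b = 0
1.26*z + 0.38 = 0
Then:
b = 1.07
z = -0.30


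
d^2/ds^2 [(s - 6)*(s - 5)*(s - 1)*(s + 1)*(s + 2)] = 20*s^3 - 108*s^2 + 42*s + 138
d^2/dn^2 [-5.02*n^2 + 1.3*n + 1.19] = -10.0400000000000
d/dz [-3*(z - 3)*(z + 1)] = 6 - 6*z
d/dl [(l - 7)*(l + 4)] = 2*l - 3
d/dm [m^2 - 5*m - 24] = 2*m - 5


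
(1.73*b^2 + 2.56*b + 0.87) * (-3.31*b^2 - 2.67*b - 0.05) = -5.7263*b^4 - 13.0927*b^3 - 9.8014*b^2 - 2.4509*b - 0.0435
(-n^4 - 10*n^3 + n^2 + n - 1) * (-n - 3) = n^5 + 13*n^4 + 29*n^3 - 4*n^2 - 2*n + 3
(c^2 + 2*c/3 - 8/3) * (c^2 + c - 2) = c^4 + 5*c^3/3 - 4*c^2 - 4*c + 16/3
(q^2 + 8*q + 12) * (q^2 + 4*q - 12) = q^4 + 12*q^3 + 32*q^2 - 48*q - 144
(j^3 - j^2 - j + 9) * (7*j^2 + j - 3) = 7*j^5 - 6*j^4 - 11*j^3 + 65*j^2 + 12*j - 27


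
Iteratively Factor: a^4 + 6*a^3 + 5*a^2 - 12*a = (a)*(a^3 + 6*a^2 + 5*a - 12) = a*(a + 4)*(a^2 + 2*a - 3) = a*(a - 1)*(a + 4)*(a + 3)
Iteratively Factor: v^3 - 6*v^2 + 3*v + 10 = (v + 1)*(v^2 - 7*v + 10) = (v - 2)*(v + 1)*(v - 5)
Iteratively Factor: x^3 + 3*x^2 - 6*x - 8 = (x - 2)*(x^2 + 5*x + 4) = (x - 2)*(x + 1)*(x + 4)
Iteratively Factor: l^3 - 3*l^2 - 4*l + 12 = (l + 2)*(l^2 - 5*l + 6) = (l - 2)*(l + 2)*(l - 3)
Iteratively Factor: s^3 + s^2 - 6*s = (s - 2)*(s^2 + 3*s) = s*(s - 2)*(s + 3)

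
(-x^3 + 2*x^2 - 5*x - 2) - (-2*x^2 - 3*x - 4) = -x^3 + 4*x^2 - 2*x + 2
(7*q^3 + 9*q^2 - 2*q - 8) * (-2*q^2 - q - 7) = -14*q^5 - 25*q^4 - 54*q^3 - 45*q^2 + 22*q + 56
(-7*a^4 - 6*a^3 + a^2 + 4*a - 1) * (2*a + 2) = -14*a^5 - 26*a^4 - 10*a^3 + 10*a^2 + 6*a - 2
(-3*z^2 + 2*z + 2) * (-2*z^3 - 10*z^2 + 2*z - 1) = 6*z^5 + 26*z^4 - 30*z^3 - 13*z^2 + 2*z - 2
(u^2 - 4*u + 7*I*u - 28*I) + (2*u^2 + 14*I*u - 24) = 3*u^2 - 4*u + 21*I*u - 24 - 28*I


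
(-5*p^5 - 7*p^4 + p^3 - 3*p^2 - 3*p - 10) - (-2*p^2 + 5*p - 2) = -5*p^5 - 7*p^4 + p^3 - p^2 - 8*p - 8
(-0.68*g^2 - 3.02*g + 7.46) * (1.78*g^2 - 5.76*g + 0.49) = -1.2104*g^4 - 1.4588*g^3 + 30.3408*g^2 - 44.4494*g + 3.6554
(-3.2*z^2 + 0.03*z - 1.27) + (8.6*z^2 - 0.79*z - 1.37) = 5.4*z^2 - 0.76*z - 2.64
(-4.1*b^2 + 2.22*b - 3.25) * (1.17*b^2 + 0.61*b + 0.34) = -4.797*b^4 + 0.0964*b^3 - 3.8423*b^2 - 1.2277*b - 1.105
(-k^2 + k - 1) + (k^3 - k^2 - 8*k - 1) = k^3 - 2*k^2 - 7*k - 2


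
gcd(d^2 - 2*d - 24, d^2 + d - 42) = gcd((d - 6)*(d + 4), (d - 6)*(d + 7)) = d - 6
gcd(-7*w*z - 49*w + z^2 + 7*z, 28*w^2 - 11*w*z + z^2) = -7*w + z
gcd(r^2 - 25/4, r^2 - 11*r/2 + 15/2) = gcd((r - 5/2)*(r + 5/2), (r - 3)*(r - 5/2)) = r - 5/2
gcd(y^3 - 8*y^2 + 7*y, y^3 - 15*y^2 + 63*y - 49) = y^2 - 8*y + 7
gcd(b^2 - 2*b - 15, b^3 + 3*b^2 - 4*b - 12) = b + 3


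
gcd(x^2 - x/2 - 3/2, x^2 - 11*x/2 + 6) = x - 3/2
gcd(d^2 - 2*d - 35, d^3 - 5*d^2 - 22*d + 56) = d - 7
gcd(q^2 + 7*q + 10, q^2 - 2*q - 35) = q + 5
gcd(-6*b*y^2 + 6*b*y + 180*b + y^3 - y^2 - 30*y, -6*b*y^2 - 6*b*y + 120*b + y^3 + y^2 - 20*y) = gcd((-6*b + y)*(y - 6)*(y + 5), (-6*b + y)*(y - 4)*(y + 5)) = -6*b*y - 30*b + y^2 + 5*y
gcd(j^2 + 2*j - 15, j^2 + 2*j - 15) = j^2 + 2*j - 15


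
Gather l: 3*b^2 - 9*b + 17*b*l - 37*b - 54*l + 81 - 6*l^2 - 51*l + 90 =3*b^2 - 46*b - 6*l^2 + l*(17*b - 105) + 171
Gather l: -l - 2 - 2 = -l - 4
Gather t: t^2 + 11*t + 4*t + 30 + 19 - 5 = t^2 + 15*t + 44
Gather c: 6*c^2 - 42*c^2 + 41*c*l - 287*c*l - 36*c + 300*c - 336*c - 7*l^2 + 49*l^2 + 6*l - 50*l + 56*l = -36*c^2 + c*(-246*l - 72) + 42*l^2 + 12*l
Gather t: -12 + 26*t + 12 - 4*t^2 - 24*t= -4*t^2 + 2*t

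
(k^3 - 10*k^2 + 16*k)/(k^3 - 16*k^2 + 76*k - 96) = k/(k - 6)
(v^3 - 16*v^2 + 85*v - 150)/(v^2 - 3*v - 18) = (v^2 - 10*v + 25)/(v + 3)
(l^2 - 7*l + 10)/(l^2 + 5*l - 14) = (l - 5)/(l + 7)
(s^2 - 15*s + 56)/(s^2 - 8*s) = (s - 7)/s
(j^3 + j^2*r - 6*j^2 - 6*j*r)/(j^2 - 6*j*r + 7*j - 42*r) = j*(j^2 + j*r - 6*j - 6*r)/(j^2 - 6*j*r + 7*j - 42*r)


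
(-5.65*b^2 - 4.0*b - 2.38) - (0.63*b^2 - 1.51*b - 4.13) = -6.28*b^2 - 2.49*b + 1.75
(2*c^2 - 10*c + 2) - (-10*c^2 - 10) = 12*c^2 - 10*c + 12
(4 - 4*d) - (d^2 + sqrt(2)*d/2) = -d^2 - 4*d - sqrt(2)*d/2 + 4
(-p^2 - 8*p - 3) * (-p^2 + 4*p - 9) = p^4 + 4*p^3 - 20*p^2 + 60*p + 27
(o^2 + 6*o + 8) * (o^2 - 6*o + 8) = o^4 - 20*o^2 + 64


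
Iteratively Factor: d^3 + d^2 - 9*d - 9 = (d - 3)*(d^2 + 4*d + 3) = (d - 3)*(d + 1)*(d + 3)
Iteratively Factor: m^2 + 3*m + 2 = (m + 2)*(m + 1)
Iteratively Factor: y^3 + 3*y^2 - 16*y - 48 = (y - 4)*(y^2 + 7*y + 12) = (y - 4)*(y + 4)*(y + 3)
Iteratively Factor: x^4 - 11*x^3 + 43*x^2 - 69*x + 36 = (x - 3)*(x^3 - 8*x^2 + 19*x - 12) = (x - 3)*(x - 1)*(x^2 - 7*x + 12) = (x - 4)*(x - 3)*(x - 1)*(x - 3)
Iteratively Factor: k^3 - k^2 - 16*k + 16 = (k + 4)*(k^2 - 5*k + 4) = (k - 4)*(k + 4)*(k - 1)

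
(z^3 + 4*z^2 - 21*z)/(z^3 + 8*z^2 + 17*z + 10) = z*(z^2 + 4*z - 21)/(z^3 + 8*z^2 + 17*z + 10)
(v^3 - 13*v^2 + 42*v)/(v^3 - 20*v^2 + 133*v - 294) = v/(v - 7)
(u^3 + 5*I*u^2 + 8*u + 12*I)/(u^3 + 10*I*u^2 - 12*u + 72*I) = (u + I)/(u + 6*I)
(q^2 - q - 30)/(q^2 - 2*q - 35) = (q - 6)/(q - 7)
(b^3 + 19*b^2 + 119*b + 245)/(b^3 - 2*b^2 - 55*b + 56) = (b^2 + 12*b + 35)/(b^2 - 9*b + 8)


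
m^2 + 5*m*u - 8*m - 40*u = (m - 8)*(m + 5*u)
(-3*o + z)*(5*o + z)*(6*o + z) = -90*o^3 - 3*o^2*z + 8*o*z^2 + z^3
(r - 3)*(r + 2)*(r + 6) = r^3 + 5*r^2 - 12*r - 36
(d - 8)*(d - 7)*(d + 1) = d^3 - 14*d^2 + 41*d + 56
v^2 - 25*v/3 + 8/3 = (v - 8)*(v - 1/3)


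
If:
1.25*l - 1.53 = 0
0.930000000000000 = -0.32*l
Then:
No Solution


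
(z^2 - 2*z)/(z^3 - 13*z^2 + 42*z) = (z - 2)/(z^2 - 13*z + 42)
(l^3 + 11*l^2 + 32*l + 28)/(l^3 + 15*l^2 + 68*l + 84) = (l + 2)/(l + 6)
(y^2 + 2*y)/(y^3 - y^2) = (y + 2)/(y*(y - 1))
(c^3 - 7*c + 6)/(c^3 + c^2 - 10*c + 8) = (c + 3)/(c + 4)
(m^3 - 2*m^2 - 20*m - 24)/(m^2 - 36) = (m^2 + 4*m + 4)/(m + 6)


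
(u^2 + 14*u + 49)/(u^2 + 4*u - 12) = (u^2 + 14*u + 49)/(u^2 + 4*u - 12)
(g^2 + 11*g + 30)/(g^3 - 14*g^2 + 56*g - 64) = (g^2 + 11*g + 30)/(g^3 - 14*g^2 + 56*g - 64)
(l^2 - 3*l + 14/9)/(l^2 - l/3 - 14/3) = (l - 2/3)/(l + 2)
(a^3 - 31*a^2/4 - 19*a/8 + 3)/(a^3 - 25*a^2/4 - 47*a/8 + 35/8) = (4*a^2 - 29*a - 24)/(4*a^2 - 23*a - 35)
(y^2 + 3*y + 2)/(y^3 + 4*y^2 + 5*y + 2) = 1/(y + 1)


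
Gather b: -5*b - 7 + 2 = -5*b - 5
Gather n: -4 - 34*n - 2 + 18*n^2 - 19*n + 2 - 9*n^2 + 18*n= 9*n^2 - 35*n - 4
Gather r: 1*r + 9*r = 10*r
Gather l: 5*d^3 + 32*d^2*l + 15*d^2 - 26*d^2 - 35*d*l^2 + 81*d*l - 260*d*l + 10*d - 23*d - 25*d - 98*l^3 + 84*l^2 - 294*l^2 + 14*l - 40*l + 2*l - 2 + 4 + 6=5*d^3 - 11*d^2 - 38*d - 98*l^3 + l^2*(-35*d - 210) + l*(32*d^2 - 179*d - 24) + 8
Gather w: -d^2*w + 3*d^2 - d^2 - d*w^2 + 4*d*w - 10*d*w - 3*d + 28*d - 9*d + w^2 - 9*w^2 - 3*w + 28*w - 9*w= 2*d^2 + 16*d + w^2*(-d - 8) + w*(-d^2 - 6*d + 16)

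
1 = 1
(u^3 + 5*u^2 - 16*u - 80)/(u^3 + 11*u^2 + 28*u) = (u^2 + u - 20)/(u*(u + 7))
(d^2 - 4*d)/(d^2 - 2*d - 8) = d/(d + 2)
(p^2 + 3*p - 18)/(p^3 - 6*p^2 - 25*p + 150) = (p^2 + 3*p - 18)/(p^3 - 6*p^2 - 25*p + 150)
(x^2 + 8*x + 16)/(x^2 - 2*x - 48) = (x^2 + 8*x + 16)/(x^2 - 2*x - 48)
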